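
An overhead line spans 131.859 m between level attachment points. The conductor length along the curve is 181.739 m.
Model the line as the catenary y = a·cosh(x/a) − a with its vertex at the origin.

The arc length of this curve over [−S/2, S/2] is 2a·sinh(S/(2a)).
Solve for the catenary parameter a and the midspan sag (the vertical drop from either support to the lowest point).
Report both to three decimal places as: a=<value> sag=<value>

a=46.056 sag=55.818

seed: a₀ = √(S³/(24(L−S))) = √(131.859³/(24·49.880)) = 43.761865
iter 1: u=1.506551  f(a)=+5.976e+00  f'(a)=-2.841e+00  a ← 43.761865 − (+5.976e+00/-2.841e+00) = 45.865656
iter 2: u=1.437448  f(a)=+4.580e-01  f'(a)=-2.421e+00  a ← 45.865656 − (+4.580e-01/-2.421e+00) = 46.054860
iter 3: u=1.431543  f(a)=+3.183e-03  f'(a)=-2.387e+00  a ← 46.054860 − (+3.183e-03/-2.387e+00) = 46.056194
iter 4: u=1.431501  f(a)=+1.561e-07  f'(a)=-2.387e+00  a ← 46.056194 − (+1.561e-07/-2.387e+00) = 46.056194
iter 5: u=1.431501  f(a)=+0.000e+00  f'(a)=-2.387e+00  a ← 46.056194 − (+0.000e+00/-2.387e+00) = 46.056194
converged: |Δa| < 1e-12 after 5 iterations
sag = a·(cosh(S/(2a)) − 1) = 46.056194·(cosh(1.431501) − 1) = 55.818430
T_max/T_min = cosh(S/(2a)) = 2.211964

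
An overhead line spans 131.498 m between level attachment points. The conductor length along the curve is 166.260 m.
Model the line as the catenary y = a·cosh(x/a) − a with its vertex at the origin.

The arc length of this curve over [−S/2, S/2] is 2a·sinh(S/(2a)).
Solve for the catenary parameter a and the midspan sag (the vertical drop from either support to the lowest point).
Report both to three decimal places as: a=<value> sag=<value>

seed: a₀ = √(S³/(24(L−S))) = √(131.498³/(24·34.762)) = 52.206037
iter 1: u=1.259414  f(a)=+2.863e+00  f'(a)=-1.555e+00  a ← 52.206037 − (+2.863e+00/-1.555e+00) = 54.047049
iter 2: u=1.216514  f(a)=+1.584e-01  f'(a)=-1.387e+00  a ← 54.047049 − (+1.584e-01/-1.387e+00) = 54.161233
iter 3: u=1.213949  f(a)=+5.479e-04  f'(a)=-1.378e+00  a ← 54.161233 − (+5.479e-04/-1.378e+00) = 54.161631
iter 4: u=1.213941  f(a)=+6.603e-09  f'(a)=-1.378e+00  a ← 54.161631 − (+6.603e-09/-1.378e+00) = 54.161631
iter 5: u=1.213941  f(a)=+0.000e+00  f'(a)=-1.378e+00  a ← 54.161631 − (+0.000e+00/-1.378e+00) = 54.161631
converged: |Δa| < 1e-12 after 5 iterations
sag = a·(cosh(S/(2a)) − 1) = 54.161631·(cosh(1.213941) − 1) = 45.055702
T_max/T_min = cosh(S/(2a)) = 1.831875

a=54.162 sag=45.056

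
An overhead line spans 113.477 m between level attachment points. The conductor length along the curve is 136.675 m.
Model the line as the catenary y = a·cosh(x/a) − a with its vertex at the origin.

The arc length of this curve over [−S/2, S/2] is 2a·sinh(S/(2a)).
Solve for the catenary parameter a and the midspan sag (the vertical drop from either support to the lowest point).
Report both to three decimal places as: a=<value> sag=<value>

a=52.733 sag=33.585

seed: a₀ = √(S³/(24(L−S))) = √(113.477³/(24·23.198)) = 51.230769
iter 1: u=1.107508  f(a)=+1.465e+00  f'(a)=-1.022e+00  a ← 51.230769 − (+1.465e+00/-1.022e+00) = 52.664640
iter 2: u=1.077355  f(a)=+6.376e-02  f'(a)=-9.345e-01  a ← 52.664640 − (+6.376e-02/-9.345e-01) = 52.732863
iter 3: u=1.075961  f(a)=+1.329e-04  f'(a)=-9.306e-01  a ← 52.732863 − (+1.329e-04/-9.306e-01) = 52.733006
iter 4: u=1.075958  f(a)=+5.804e-10  f'(a)=-9.306e-01  a ← 52.733006 − (+5.804e-10/-9.306e-01) = 52.733006
iter 5: u=1.075958  f(a)=+2.842e-14  f'(a)=-9.306e-01  a ← 52.733006 − (+2.842e-14/-9.306e-01) = 52.733006
converged: |Δa| < 1e-12 after 5 iterations
sag = a·(cosh(S/(2a)) − 1) = 52.733006·(cosh(1.075958) − 1) = 33.584917
T_max/T_min = cosh(S/(2a)) = 1.636886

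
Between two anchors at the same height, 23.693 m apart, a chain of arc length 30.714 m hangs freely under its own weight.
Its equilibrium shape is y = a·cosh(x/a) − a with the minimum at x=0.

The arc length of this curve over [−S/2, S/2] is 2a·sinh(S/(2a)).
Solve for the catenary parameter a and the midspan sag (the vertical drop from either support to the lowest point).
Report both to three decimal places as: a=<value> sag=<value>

seed: a₀ = √(S³/(24(L−S))) = √(23.693³/(24·7.021)) = 8.884336
iter 1: u=1.333414  f(a)=+6.513e-01  f'(a)=-1.880e+00  a ← 8.884336 − (+6.513e-01/-1.880e+00) = 9.230747
iter 2: u=1.283374  f(a)=+4.003e-02  f'(a)=-1.655e+00  a ← 9.230747 − (+4.003e-02/-1.655e+00) = 9.254927
iter 3: u=1.280021  f(a)=+1.731e-04  f'(a)=-1.641e+00  a ← 9.254927 − (+1.731e-04/-1.641e+00) = 9.255032
iter 4: u=1.280006  f(a)=+3.269e-09  f'(a)=-1.641e+00  a ← 9.255032 − (+3.269e-09/-1.641e+00) = 9.255032
iter 5: u=1.280006  f(a)=+0.000e+00  f'(a)=-1.641e+00  a ← 9.255032 − (+0.000e+00/-1.641e+00) = 9.255032
converged: |Δa| < 1e-12 after 5 iterations
sag = a·(cosh(S/(2a)) − 1) = 9.255032·(cosh(1.280006) − 1) = 8.675196
T_max/T_min = cosh(S/(2a)) = 1.937349

a=9.255 sag=8.675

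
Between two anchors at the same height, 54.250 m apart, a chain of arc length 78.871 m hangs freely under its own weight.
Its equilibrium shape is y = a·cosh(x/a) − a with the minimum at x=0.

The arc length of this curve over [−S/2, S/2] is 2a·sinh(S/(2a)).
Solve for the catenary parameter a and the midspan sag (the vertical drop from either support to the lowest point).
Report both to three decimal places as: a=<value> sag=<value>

a=17.457 sag=25.669

seed: a₀ = √(S³/(24(L−S))) = √(54.250³/(24·24.621)) = 16.437704
iter 1: u=1.650170  f(a)=+3.578e+00  f'(a)=-3.895e+00  a ← 16.437704 − (+3.578e+00/-3.895e+00) = 17.356345
iter 2: u=1.562829  f(a)=+3.219e-01  f'(a)=-3.223e+00  a ← 17.356345 − (+3.219e-01/-3.223e+00) = 17.456205
iter 3: u=1.553889  f(a)=+3.173e-03  f'(a)=-3.160e+00  a ← 17.456205 − (+3.173e-03/-3.160e+00) = 17.457209
iter 4: u=1.553799  f(a)=+3.151e-07  f'(a)=-3.159e+00  a ← 17.457209 − (+3.151e-07/-3.159e+00) = 17.457209
iter 5: u=1.553799  f(a)=+2.842e-14  f'(a)=-3.159e+00  a ← 17.457209 − (+2.842e-14/-3.159e+00) = 17.457209
converged: |Δa| < 1e-12 after 5 iterations
sag = a·(cosh(S/(2a)) − 1) = 17.457209·(cosh(1.553799) − 1) = 25.669497
T_max/T_min = cosh(S/(2a)) = 2.470424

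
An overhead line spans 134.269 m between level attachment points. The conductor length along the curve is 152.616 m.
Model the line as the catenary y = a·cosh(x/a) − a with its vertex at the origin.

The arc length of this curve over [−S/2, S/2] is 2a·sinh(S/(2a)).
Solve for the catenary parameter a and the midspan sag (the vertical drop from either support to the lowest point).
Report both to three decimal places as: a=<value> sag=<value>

a=75.618 sag=31.811

seed: a₀ = √(S³/(24(L−S))) = √(134.269³/(24·18.347)) = 74.143909
iter 1: u=0.905462  f(a)=+7.669e-01  f'(a)=-5.367e-01  a ← 74.143909 − (+7.669e-01/-5.367e-01) = 75.572963
iter 2: u=0.888340  f(a)=+2.273e-02  f'(a)=-5.053e-01  a ← 75.572963 − (+2.273e-02/-5.053e-01) = 75.617956
iter 3: u=0.887812  f(a)=+2.133e-05  f'(a)=-5.043e-01  a ← 75.617956 − (+2.133e-05/-5.043e-01) = 75.617998
iter 4: u=0.887811  f(a)=+1.887e-11  f'(a)=-5.043e-01  a ← 75.617998 − (+1.887e-11/-5.043e-01) = 75.617998
converged: |Δa| < 1e-12 after 4 iterations
sag = a·(cosh(S/(2a)) − 1) = 75.617998·(cosh(0.887811) − 1) = 31.811013
T_max/T_min = cosh(S/(2a)) = 1.420680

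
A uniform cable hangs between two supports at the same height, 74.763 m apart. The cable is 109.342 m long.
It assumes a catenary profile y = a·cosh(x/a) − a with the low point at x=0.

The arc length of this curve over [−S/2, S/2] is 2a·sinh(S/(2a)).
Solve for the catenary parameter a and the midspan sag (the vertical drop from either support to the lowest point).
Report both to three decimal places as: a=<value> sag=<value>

seed: a₀ = √(S³/(24(L−S))) = √(74.763³/(24·34.579)) = 22.439762
iter 1: u=1.665860  f(a)=+5.128e+00  f'(a)=-4.026e+00  a ← 22.439762 − (+5.128e+00/-4.026e+00) = 23.713221
iter 2: u=1.576399  f(a)=+4.689e-01  f'(a)=-3.321e+00  a ← 23.713221 − (+4.689e-01/-3.321e+00) = 23.854408
iter 3: u=1.567069  f(a)=+4.792e-03  f'(a)=-3.253e+00  a ← 23.854408 − (+4.792e-03/-3.253e+00) = 23.855881
iter 4: u=1.566972  f(a)=+5.118e-07  f'(a)=-3.253e+00  a ← 23.855881 − (+5.118e-07/-3.253e+00) = 23.855881
iter 5: u=1.566972  f(a)=-1.421e-14  f'(a)=-3.253e+00  a ← 23.855881 − (-1.421e-14/-3.253e+00) = 23.855881
converged: |Δa| < 1e-12 after 5 iterations
sag = a·(cosh(S/(2a)) − 1) = 23.855881·(cosh(1.566972) − 1) = 35.793270
T_max/T_min = cosh(S/(2a)) = 2.500396

a=23.856 sag=35.793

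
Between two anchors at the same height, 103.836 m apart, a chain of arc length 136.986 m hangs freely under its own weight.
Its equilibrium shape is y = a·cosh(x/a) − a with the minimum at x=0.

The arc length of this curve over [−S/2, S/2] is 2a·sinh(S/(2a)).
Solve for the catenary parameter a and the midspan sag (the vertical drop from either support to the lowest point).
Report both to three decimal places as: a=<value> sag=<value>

a=39.191 sag=39.722

seed: a₀ = √(S³/(24(L−S))) = √(103.836³/(24·33.150)) = 37.512373
iter 1: u=1.384023  f(a)=+3.324e+00  f'(a)=-2.130e+00  a ← 37.512373 − (+3.324e+00/-2.130e+00) = 39.072817
iter 2: u=1.328750  f(a)=+2.186e-01  f'(a)=-1.858e+00  a ← 39.072817 − (+2.186e-01/-1.858e+00) = 39.190484
iter 3: u=1.324760  f(a)=+1.093e-03  f'(a)=-1.840e+00  a ← 39.190484 − (+1.093e-03/-1.840e+00) = 39.191079
iter 4: u=1.324740  f(a)=+2.765e-08  f'(a)=-1.839e+00  a ← 39.191079 − (+2.765e-08/-1.839e+00) = 39.191079
iter 5: u=1.324740  f(a)=-2.842e-14  f'(a)=-1.839e+00  a ← 39.191079 − (-2.842e-14/-1.839e+00) = 39.191079
converged: |Δa| < 1e-12 after 5 iterations
sag = a·(cosh(S/(2a)) − 1) = 39.191079·(cosh(1.324740) − 1) = 39.721732
T_max/T_min = cosh(S/(2a)) = 2.013540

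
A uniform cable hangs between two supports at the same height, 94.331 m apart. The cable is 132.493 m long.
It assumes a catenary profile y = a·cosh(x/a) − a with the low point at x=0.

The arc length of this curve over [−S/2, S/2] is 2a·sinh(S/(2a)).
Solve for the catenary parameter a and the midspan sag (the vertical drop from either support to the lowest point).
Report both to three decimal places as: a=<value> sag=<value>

seed: a₀ = √(S³/(24(L−S))) = √(94.331³/(24·38.162)) = 30.273349
iter 1: u=1.557988  f(a)=+4.908e+00  f'(a)=-3.189e+00  a ← 30.273349 − (+4.908e+00/-3.189e+00) = 31.812718
iter 2: u=1.482599  f(a)=+3.992e-01  f'(a)=-2.689e+00  a ← 31.812718 − (+3.992e-01/-2.689e+00) = 31.961176
iter 3: u=1.475712  f(a)=+3.158e-03  f'(a)=-2.647e+00  a ← 31.961176 − (+3.158e-03/-2.647e+00) = 31.962369
iter 4: u=1.475657  f(a)=+2.010e-07  f'(a)=-2.646e+00  a ← 31.962369 − (+2.010e-07/-2.646e+00) = 31.962369
iter 5: u=1.475657  f(a)=+0.000e+00  f'(a)=-2.646e+00  a ← 31.962369 − (+0.000e+00/-2.646e+00) = 31.962369
converged: |Δa| < 1e-12 after 5 iterations
sag = a·(cosh(S/(2a)) − 1) = 31.962369·(cosh(1.475657) − 1) = 41.591637
T_max/T_min = cosh(S/(2a)) = 2.301269

a=31.962 sag=41.592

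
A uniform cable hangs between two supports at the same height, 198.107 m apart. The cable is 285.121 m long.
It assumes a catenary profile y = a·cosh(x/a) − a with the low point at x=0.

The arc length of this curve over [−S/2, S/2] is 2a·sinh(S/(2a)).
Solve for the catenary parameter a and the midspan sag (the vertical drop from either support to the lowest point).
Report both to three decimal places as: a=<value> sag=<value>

seed: a₀ = √(S³/(24(L−S))) = √(198.107³/(24·87.014)) = 61.016816
iter 1: u=1.623380  f(a)=+1.221e+01  f'(a)=-3.678e+00  a ← 61.016816 − (+1.221e+01/-3.678e+00) = 64.337055
iter 2: u=1.539603  f(a)=+1.068e+00  f'(a)=-3.061e+00  a ← 64.337055 − (+1.068e+00/-3.061e+00) = 64.685881
iter 3: u=1.531300  f(a)=+9.887e-03  f'(a)=-3.004e+00  a ← 64.685881 − (+9.887e-03/-3.004e+00) = 64.689172
iter 4: u=1.531222  f(a)=+8.653e-07  f'(a)=-3.004e+00  a ← 64.689172 − (+8.653e-07/-3.004e+00) = 64.689172
iter 5: u=1.531222  f(a)=+0.000e+00  f'(a)=-3.004e+00  a ← 64.689172 − (+0.000e+00/-3.004e+00) = 64.689172
converged: |Δa| < 1e-12 after 5 iterations
sag = a·(cosh(S/(2a)) − 1) = 64.689172·(cosh(1.531222) − 1) = 91.861731
T_max/T_min = cosh(S/(2a)) = 2.420048

a=64.689 sag=91.862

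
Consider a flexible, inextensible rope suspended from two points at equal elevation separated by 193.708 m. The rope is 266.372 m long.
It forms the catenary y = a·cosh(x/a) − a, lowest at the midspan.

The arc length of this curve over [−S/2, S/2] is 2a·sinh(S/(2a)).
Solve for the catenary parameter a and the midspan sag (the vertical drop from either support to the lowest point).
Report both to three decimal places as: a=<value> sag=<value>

seed: a₀ = √(S³/(24(L−S))) = √(193.708³/(24·72.664)) = 64.558891
iter 1: u=1.500243  f(a)=+8.630e+00  f'(a)=-2.800e+00  a ← 64.558891 − (+8.630e+00/-2.800e+00) = 67.640628
iter 2: u=1.431891  f(a)=+6.564e-01  f'(a)=-2.389e+00  a ← 67.640628 − (+6.564e-01/-2.389e+00) = 67.915375
iter 3: u=1.426098  f(a)=+4.488e-03  f'(a)=-2.356e+00  a ← 67.915375 − (+4.488e-03/-2.356e+00) = 67.917280
iter 4: u=1.426058  f(a)=+2.131e-07  f'(a)=-2.356e+00  a ← 67.917280 − (+2.131e-07/-2.356e+00) = 67.917280
iter 5: u=1.426058  f(a)=-5.684e-14  f'(a)=-2.356e+00  a ← 67.917280 − (-5.684e-14/-2.356e+00) = 67.917280
converged: |Δa| < 1e-12 after 5 iterations
sag = a·(cosh(S/(2a)) − 1) = 67.917280·(cosh(1.426058) − 1) = 81.586123
T_max/T_min = cosh(S/(2a)) = 2.201257

a=67.917 sag=81.586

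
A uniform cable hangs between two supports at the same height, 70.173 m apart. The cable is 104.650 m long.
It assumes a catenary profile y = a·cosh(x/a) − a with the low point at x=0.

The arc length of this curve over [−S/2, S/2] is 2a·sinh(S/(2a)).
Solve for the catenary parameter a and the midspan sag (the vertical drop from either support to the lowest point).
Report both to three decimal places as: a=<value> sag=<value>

a=21.798 sag=34.886

seed: a₀ = √(S³/(24(L−S))) = √(70.173³/(24·34.477)) = 20.435474
iter 1: u=1.716941  f(a)=+5.453e+00  f'(a)=-4.480e+00  a ← 20.435474 − (+5.453e+00/-4.480e+00) = 21.652870
iter 2: u=1.620409  f(a)=+5.253e-01  f'(a)=-3.655e+00  a ← 21.652870 − (+5.253e-01/-3.655e+00) = 21.796610
iter 3: u=1.609723  f(a)=+6.022e-03  f'(a)=-3.571e+00  a ← 21.796610 − (+6.022e-03/-3.571e+00) = 21.798296
iter 4: u=1.609598  f(a)=+8.113e-07  f'(a)=-3.570e+00  a ← 21.798296 − (+8.113e-07/-3.570e+00) = 21.798296
iter 5: u=1.609598  f(a)=+4.263e-14  f'(a)=-3.570e+00  a ← 21.798296 − (+4.263e-14/-3.570e+00) = 21.798296
converged: |Δa| < 1e-12 after 5 iterations
sag = a·(cosh(S/(2a)) − 1) = 21.798296·(cosh(1.609598) − 1) = 34.885664
T_max/T_min = cosh(S/(2a)) = 2.600385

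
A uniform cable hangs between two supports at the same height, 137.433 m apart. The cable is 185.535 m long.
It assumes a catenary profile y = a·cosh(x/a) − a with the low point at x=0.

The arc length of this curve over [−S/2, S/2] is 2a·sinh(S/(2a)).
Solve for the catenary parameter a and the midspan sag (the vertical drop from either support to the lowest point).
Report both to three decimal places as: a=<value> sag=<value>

a=49.731 sag=55.526

seed: a₀ = √(S³/(24(L−S))) = √(137.433³/(24·48.102)) = 47.418668
iter 1: u=1.449144  f(a)=+5.311e+00  f'(a)=-2.488e+00  a ← 47.418668 − (+5.311e+00/-2.488e+00) = 49.553146
iter 2: u=1.386723  f(a)=+3.796e-01  f'(a)=-2.144e+00  a ← 49.553146 − (+3.796e-01/-2.144e+00) = 49.730219
iter 3: u=1.381786  f(a)=+2.270e-03  f'(a)=-2.118e+00  a ← 49.730219 − (+2.270e-03/-2.118e+00) = 49.731290
iter 4: u=1.381756  f(a)=+8.225e-08  f'(a)=-2.118e+00  a ← 49.731290 − (+8.225e-08/-2.118e+00) = 49.731290
iter 5: u=1.381756  f(a)=-5.684e-14  f'(a)=-2.118e+00  a ← 49.731290 − (-5.684e-14/-2.118e+00) = 49.731290
converged: |Δa| < 1e-12 after 5 iterations
sag = a·(cosh(S/(2a)) − 1) = 49.731290·(cosh(1.381756) − 1) = 55.525587
T_max/T_min = cosh(S/(2a)) = 2.116512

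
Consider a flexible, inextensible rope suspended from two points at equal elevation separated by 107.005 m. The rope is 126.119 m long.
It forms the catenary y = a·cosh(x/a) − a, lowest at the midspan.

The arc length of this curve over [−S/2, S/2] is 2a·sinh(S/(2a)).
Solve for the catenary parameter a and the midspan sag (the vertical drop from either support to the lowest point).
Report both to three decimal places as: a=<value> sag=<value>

a=53.012 sag=29.370

seed: a₀ = √(S³/(24(L−S))) = √(107.005³/(24·19.114)) = 51.680261
iter 1: u=1.035260  f(a)=+1.051e+00  f'(a)=-8.221e-01  a ← 51.680261 − (+1.051e+00/-8.221e-01) = 52.958505
iter 2: u=1.010272  f(a)=+4.025e-02  f'(a)=-7.602e-01  a ← 52.958505 − (+4.025e-02/-7.602e-01) = 53.011452
iter 3: u=1.009263  f(a)=+6.426e-05  f'(a)=-7.578e-01  a ← 53.011452 − (+6.426e-05/-7.578e-01) = 53.011536
iter 4: u=1.009261  f(a)=+1.644e-10  f'(a)=-7.578e-01  a ← 53.011536 − (+1.644e-10/-7.578e-01) = 53.011536
iter 5: u=1.009261  f(a)=+0.000e+00  f'(a)=-7.578e-01  a ← 53.011536 − (+0.000e+00/-7.578e-01) = 53.011536
converged: |Δa| < 1e-12 after 5 iterations
sag = a·(cosh(S/(2a)) − 1) = 53.011536·(cosh(1.009261) − 1) = 29.370036
T_max/T_min = cosh(S/(2a)) = 1.554031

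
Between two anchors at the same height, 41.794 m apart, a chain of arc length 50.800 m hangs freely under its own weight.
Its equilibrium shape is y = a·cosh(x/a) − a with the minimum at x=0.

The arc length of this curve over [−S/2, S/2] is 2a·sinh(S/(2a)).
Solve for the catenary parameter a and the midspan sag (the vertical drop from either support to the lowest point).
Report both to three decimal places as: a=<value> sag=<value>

a=18.945 sag=12.742

seed: a₀ = √(S³/(24(L−S))) = √(41.794³/(24·9.006)) = 18.378045
iter 1: u=1.137063  f(a)=+6.004e-01  f'(a)=-1.113e+00  a ← 18.378045 − (+6.004e-01/-1.113e+00) = 18.917631
iter 2: u=1.104631  f(a)=+2.746e-02  f'(a)=-1.013e+00  a ← 18.917631 − (+2.746e-02/-1.013e+00) = 18.944734
iter 3: u=1.103051  f(a)=+6.352e-05  f'(a)=-1.008e+00  a ← 18.944734 − (+6.352e-05/-1.008e+00) = 18.944797
iter 4: u=1.103047  f(a)=+3.416e-10  f'(a)=-1.008e+00  a ← 18.944797 − (+3.416e-10/-1.008e+00) = 18.944797
iter 5: u=1.103047  f(a)=+7.105e-15  f'(a)=-1.008e+00  a ← 18.944797 − (+7.105e-15/-1.008e+00) = 18.944797
converged: |Δa| < 1e-12 after 5 iterations
sag = a·(cosh(S/(2a)) − 1) = 18.944797·(cosh(1.103047) − 1) = 12.742193
T_max/T_min = cosh(S/(2a)) = 1.672596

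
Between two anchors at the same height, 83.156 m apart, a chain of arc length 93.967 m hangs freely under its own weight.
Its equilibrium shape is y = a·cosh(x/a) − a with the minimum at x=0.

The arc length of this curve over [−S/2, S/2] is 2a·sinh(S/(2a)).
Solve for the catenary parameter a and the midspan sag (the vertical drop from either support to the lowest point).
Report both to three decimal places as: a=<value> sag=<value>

a=47.968 sag=19.176

seed: a₀ = √(S³/(24(L−S))) = √(83.156³/(24·10.811)) = 47.076247
iter 1: u=0.883205  f(a)=+4.296e-01  f'(a)=-4.961e-01  a ← 47.076247 − (+4.296e-01/-4.961e-01) = 47.942083
iter 2: u=0.867255  f(a)=+1.214e-02  f'(a)=-4.685e-01  a ← 47.942083 − (+1.214e-02/-4.685e-01) = 47.967993
iter 3: u=0.866786  f(a)=+1.031e-05  f'(a)=-4.677e-01  a ← 47.967993 − (+1.031e-05/-4.677e-01) = 47.968015
iter 4: u=0.866786  f(a)=+7.475e-12  f'(a)=-4.677e-01  a ← 47.968015 − (+7.475e-12/-4.677e-01) = 47.968015
converged: |Δa| < 1e-12 after 4 iterations
sag = a·(cosh(S/(2a)) − 1) = 47.968015·(cosh(0.866786) − 1) = 19.176454
T_max/T_min = cosh(S/(2a)) = 1.399776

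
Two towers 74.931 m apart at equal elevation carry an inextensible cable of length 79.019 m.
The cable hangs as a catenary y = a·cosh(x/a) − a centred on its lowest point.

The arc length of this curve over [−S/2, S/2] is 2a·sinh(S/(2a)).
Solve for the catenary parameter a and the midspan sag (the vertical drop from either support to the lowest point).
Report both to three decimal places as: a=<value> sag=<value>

a=66.013 sag=10.920

seed: a₀ = √(S³/(24(L−S))) = √(74.931³/(24·4.088)) = 65.483401
iter 1: u=0.572137  f(a)=+6.743e-02  f'(a)=-1.290e-01  a ← 65.483401 − (+6.743e-02/-1.290e-01) = 66.006169
iter 2: u=0.567606  f(a)=+8.160e-04  f'(a)=-1.259e-01  a ← 66.006169 − (+8.160e-04/-1.259e-01) = 66.012651
iter 3: u=0.567550  f(a)=+1.228e-07  f'(a)=-1.258e-01  a ← 66.012651 − (+1.228e-07/-1.258e-01) = 66.012652
iter 4: u=0.567550  f(a)=+2.842e-14  f'(a)=-1.258e-01  a ← 66.012652 − (+2.842e-14/-1.258e-01) = 66.012652
converged: |Δa| < 1e-12 after 4 iterations
sag = a·(cosh(S/(2a)) − 1) = 66.012652·(cosh(0.567550) − 1) = 10.920246
T_max/T_min = cosh(S/(2a)) = 1.165427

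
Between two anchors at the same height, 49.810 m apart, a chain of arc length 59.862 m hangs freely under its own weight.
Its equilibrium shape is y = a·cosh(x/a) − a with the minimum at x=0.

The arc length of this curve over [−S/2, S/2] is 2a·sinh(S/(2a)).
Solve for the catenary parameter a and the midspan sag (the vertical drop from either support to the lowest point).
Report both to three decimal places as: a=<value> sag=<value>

a=23.289 sag=14.635

seed: a₀ = √(S³/(24(L−S))) = √(49.810³/(24·10.052)) = 22.633043
iter 1: u=1.100382  f(a)=+6.264e-01  f'(a)=-1.001e+00  a ← 22.633043 − (+6.264e-01/-1.001e+00) = 23.259098
iter 2: u=1.070764  f(a)=+2.693e-02  f'(a)=-9.162e-01  a ← 23.259098 − (+2.693e-02/-9.162e-01) = 23.288493
iter 3: u=1.069412  f(a)=+5.473e-05  f'(a)=-9.125e-01  a ← 23.288493 − (+5.473e-05/-9.125e-01) = 23.288553
iter 4: u=1.069410  f(a)=+2.271e-10  f'(a)=-9.125e-01  a ← 23.288553 − (+2.271e-10/-9.125e-01) = 23.288553
iter 5: u=1.069410  f(a)=+0.000e+00  f'(a)=-9.125e-01  a ← 23.288553 − (+0.000e+00/-9.125e-01) = 23.288553
converged: |Δa| < 1e-12 after 5 iterations
sag = a·(cosh(S/(2a)) − 1) = 23.288553·(cosh(1.069410) − 1) = 14.635337
T_max/T_min = cosh(S/(2a)) = 1.628435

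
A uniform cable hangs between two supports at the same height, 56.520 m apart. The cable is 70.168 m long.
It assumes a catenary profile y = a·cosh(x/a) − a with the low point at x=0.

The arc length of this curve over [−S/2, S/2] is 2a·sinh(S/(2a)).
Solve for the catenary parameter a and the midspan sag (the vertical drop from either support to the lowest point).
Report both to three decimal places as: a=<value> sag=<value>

a=24.285 sag=18.384

seed: a₀ = √(S³/(24(L−S))) = √(56.520³/(24·13.648)) = 23.478108
iter 1: u=1.203674  f(a)=+1.023e+00  f'(a)=-1.340e+00  a ← 23.478108 − (+1.023e+00/-1.340e+00) = 24.241896
iter 2: u=1.165750  f(a)=+5.207e-02  f'(a)=-1.207e+00  a ← 24.241896 − (+5.207e-02/-1.207e+00) = 24.285039
iter 3: u=1.163679  f(a)=+1.507e-04  f'(a)=-1.200e+00  a ← 24.285039 − (+1.507e-04/-1.200e+00) = 24.285165
iter 4: u=1.163673  f(a)=+1.271e-09  f'(a)=-1.200e+00  a ← 24.285165 − (+1.271e-09/-1.200e+00) = 24.285165
iter 5: u=1.163673  f(a)=+2.842e-14  f'(a)=-1.200e+00  a ← 24.285165 − (+2.842e-14/-1.200e+00) = 24.285165
converged: |Δa| < 1e-12 after 5 iterations
sag = a·(cosh(S/(2a)) − 1) = 24.285165·(cosh(1.163673) − 1) = 18.383984
T_max/T_min = cosh(S/(2a)) = 1.757005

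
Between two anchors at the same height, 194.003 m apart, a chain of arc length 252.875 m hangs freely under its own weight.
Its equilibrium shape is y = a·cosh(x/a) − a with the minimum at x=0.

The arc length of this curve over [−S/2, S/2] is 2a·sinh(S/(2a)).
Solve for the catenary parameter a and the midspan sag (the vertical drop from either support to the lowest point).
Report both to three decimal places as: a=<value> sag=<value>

a=74.955 sag=72.030

seed: a₀ = √(S³/(24(L−S))) = √(194.003³/(24·58.872)) = 71.887380
iter 1: u=1.349354  f(a)=+5.598e+00  f'(a)=-1.956e+00  a ← 71.887380 − (+5.598e+00/-1.956e+00) = 74.749031
iter 2: u=1.297696  f(a)=+3.516e-01  f'(a)=-1.717e+00  a ← 74.749031 − (+3.516e-01/-1.717e+00) = 74.953761
iter 3: u=1.294151  f(a)=+1.593e-03  f'(a)=-1.702e+00  a ← 74.953761 − (+1.593e-03/-1.702e+00) = 74.954696
iter 4: u=1.294135  f(a)=+3.302e-08  f'(a)=-1.702e+00  a ← 74.954696 − (+3.302e-08/-1.702e+00) = 74.954696
iter 5: u=1.294135  f(a)=+0.000e+00  f'(a)=-1.702e+00  a ← 74.954696 − (+0.000e+00/-1.702e+00) = 74.954696
converged: |Δa| < 1e-12 after 5 iterations
sag = a·(cosh(S/(2a)) − 1) = 74.954696·(cosh(1.294135) − 1) = 72.030500
T_max/T_min = cosh(S/(2a)) = 1.960987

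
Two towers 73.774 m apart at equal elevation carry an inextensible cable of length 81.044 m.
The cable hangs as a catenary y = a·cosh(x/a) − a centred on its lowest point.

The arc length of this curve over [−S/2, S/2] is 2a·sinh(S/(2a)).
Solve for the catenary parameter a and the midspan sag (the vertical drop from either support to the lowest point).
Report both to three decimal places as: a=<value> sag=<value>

seed: a₀ = √(S³/(24(L−S))) = √(73.774³/(24·7.270)) = 47.971375
iter 1: u=0.768938  f(a)=+2.180e-01  f'(a)=-3.214e-01  a ← 47.971375 − (+2.180e-01/-3.214e-01) = 48.649580
iter 2: u=0.758218  f(a)=+4.709e-03  f'(a)=-3.077e-01  a ← 48.649580 − (+4.709e-03/-3.077e-01) = 48.664885
iter 3: u=0.757980  f(a)=+2.305e-06  f'(a)=-3.073e-01  a ← 48.664885 − (+2.305e-06/-3.073e-01) = 48.664892
iter 4: u=0.757980  f(a)=+5.684e-13  f'(a)=-3.073e-01  a ← 48.664892 − (+5.684e-13/-3.073e-01) = 48.664892
converged: |Δa| < 1e-12 after 4 iterations
sag = a·(cosh(S/(2a)) − 1) = 48.664892·(cosh(0.757980) − 1) = 14.662071
T_max/T_min = cosh(S/(2a)) = 1.301286

a=48.665 sag=14.662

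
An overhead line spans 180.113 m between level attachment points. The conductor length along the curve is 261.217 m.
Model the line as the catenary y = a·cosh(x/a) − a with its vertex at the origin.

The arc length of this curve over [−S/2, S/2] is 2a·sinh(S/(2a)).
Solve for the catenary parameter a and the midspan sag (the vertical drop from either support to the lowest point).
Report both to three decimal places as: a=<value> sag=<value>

a=58.162 sag=84.811

seed: a₀ = √(S³/(24(L−S))) = √(180.113³/(24·81.104)) = 54.788679
iter 1: u=1.643706  f(a)=+1.169e+01  f'(a)=-3.842e+00  a ← 54.788679 − (+1.169e+01/-3.842e+00) = 57.831140
iter 2: u=1.557232  f(a)=+1.044e+00  f'(a)=-3.183e+00  a ← 57.831140 − (+1.044e+00/-3.183e+00) = 58.159175
iter 3: u=1.548449  f(a)=+1.014e-02  f'(a)=-3.122e+00  a ← 58.159175 − (+1.014e-02/-3.122e+00) = 58.162424
iter 4: u=1.548362  f(a)=+9.770e-07  f'(a)=-3.121e+00  a ← 58.162424 − (+9.770e-07/-3.121e+00) = 58.162424
iter 5: u=1.548362  f(a)=+0.000e+00  f'(a)=-3.121e+00  a ← 58.162424 − (+0.000e+00/-3.121e+00) = 58.162424
converged: |Δa| < 1e-12 after 5 iterations
sag = a·(cosh(S/(2a)) − 1) = 58.162424·(cosh(1.548362) − 1) = 84.811167
T_max/T_min = cosh(S/(2a)) = 2.458178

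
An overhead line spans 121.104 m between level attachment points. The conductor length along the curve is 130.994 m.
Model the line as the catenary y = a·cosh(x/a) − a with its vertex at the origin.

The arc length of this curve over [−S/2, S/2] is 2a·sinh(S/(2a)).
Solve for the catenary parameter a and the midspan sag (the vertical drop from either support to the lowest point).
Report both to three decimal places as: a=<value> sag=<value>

seed: a₀ = √(S³/(24(L−S))) = √(121.104³/(24·9.890)) = 86.503557
iter 1: u=0.699994  f(a)=+2.451e-01  f'(a)=-2.401e-01  a ← 86.503557 − (+2.451e-01/-2.401e-01) = 87.524735
iter 2: u=0.691827  f(a)=+4.409e-03  f'(a)=-2.315e-01  a ← 87.524735 − (+4.409e-03/-2.315e-01) = 87.543778
iter 3: u=0.691677  f(a)=+1.484e-06  f'(a)=-2.313e-01  a ← 87.543778 − (+1.484e-06/-2.313e-01) = 87.543785
iter 4: u=0.691677  f(a)=+1.421e-13  f'(a)=-2.313e-01  a ← 87.543785 − (+1.421e-13/-2.313e-01) = 87.543785
converged: |Δa| < 1e-12 after 4 iterations
sag = a·(cosh(S/(2a)) − 1) = 87.543785·(cosh(0.691677) − 1) = 21.789519
T_max/T_min = cosh(S/(2a)) = 1.248899

a=87.544 sag=21.790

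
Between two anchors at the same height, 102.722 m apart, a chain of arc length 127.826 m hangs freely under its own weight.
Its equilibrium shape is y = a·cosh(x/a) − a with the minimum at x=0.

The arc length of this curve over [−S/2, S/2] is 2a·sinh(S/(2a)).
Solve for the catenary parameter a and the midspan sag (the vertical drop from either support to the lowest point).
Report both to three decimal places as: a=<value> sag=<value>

seed: a₀ = √(S³/(24(L−S))) = √(102.722³/(24·25.104)) = 42.414868
iter 1: u=1.210920  f(a)=+1.906e+00  f'(a)=-1.367e+00  a ← 42.414868 − (+1.906e+00/-1.367e+00) = 43.809603
iter 2: u=1.172369  f(a)=+9.806e-02  f'(a)=-1.229e+00  a ← 43.809603 − (+9.806e-02/-1.229e+00) = 43.889368
iter 3: u=1.170238  f(a)=+2.907e-04  f'(a)=-1.222e+00  a ← 43.889368 − (+2.907e-04/-1.222e+00) = 43.889606
iter 4: u=1.170232  f(a)=+2.570e-09  f'(a)=-1.222e+00  a ← 43.889606 − (+2.570e-09/-1.222e+00) = 43.889606
iter 5: u=1.170232  f(a)=+0.000e+00  f'(a)=-1.222e+00  a ← 43.889606 − (+0.000e+00/-1.222e+00) = 43.889606
converged: |Δa| < 1e-12 after 5 iterations
sag = a·(cosh(S/(2a)) − 1) = 43.889606·(cosh(1.170232) − 1) = 33.642123
T_max/T_min = cosh(S/(2a)) = 1.766517

a=43.890 sag=33.642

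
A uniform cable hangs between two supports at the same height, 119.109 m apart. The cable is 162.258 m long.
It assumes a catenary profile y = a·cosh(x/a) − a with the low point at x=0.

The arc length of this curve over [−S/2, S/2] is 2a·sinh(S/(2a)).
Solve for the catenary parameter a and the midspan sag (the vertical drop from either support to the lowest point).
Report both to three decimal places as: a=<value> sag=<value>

a=42.429 sag=49.125

seed: a₀ = √(S³/(24(L−S))) = √(119.109³/(24·43.149)) = 40.394839
iter 1: u=1.474310  f(a)=+4.940e+00  f'(a)=-2.638e+00  a ← 40.394839 − (+4.940e+00/-2.638e+00) = 42.267126
iter 2: u=1.409003  f(a)=+3.642e-01  f'(a)=-2.262e+00  a ← 42.267126 − (+3.642e-01/-2.262e+00) = 42.428104
iter 3: u=1.403657  f(a)=+2.328e-03  f'(a)=-2.233e+00  a ← 42.428104 − (+2.328e-03/-2.233e+00) = 42.429147
iter 4: u=1.403622  f(a)=+9.647e-08  f'(a)=-2.233e+00  a ← 42.429147 − (+9.647e-08/-2.233e+00) = 42.429147
iter 5: u=1.403622  f(a)=+0.000e+00  f'(a)=-2.233e+00  a ← 42.429147 − (+0.000e+00/-2.233e+00) = 42.429147
converged: |Δa| < 1e-12 after 5 iterations
sag = a·(cosh(S/(2a)) − 1) = 42.429147·(cosh(1.403622) − 1) = 49.124920
T_max/T_min = cosh(S/(2a)) = 2.157811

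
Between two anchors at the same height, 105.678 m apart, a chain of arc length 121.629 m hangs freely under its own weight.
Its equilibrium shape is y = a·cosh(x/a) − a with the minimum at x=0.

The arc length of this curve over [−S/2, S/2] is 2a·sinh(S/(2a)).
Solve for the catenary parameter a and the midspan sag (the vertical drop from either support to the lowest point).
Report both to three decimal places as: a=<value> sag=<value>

a=56.739 sag=26.434

seed: a₀ = √(S³/(24(L−S))) = √(105.678³/(24·15.951)) = 55.523559
iter 1: u=0.951650  f(a)=+7.381e-01  f'(a)=-6.283e-01  a ← 55.523559 − (+7.381e-01/-6.283e-01) = 56.698234
iter 2: u=0.931934  f(a)=+2.407e-02  f'(a)=-5.879e-01  a ← 56.698234 − (+2.407e-02/-5.879e-01) = 56.739178
iter 3: u=0.931261  f(a)=+2.752e-05  f'(a)=-5.866e-01  a ← 56.739178 − (+2.752e-05/-5.866e-01) = 56.739225
iter 4: u=0.931261  f(a)=+3.605e-11  f'(a)=-5.866e-01  a ← 56.739225 − (+3.605e-11/-5.866e-01) = 56.739225
iter 5: u=0.931261  f(a)=+1.421e-14  f'(a)=-5.866e-01  a ← 56.739225 − (+1.421e-14/-5.866e-01) = 56.739225
converged: |Δa| < 1e-12 after 5 iterations
sag = a·(cosh(S/(2a)) − 1) = 56.739225·(cosh(0.931261) − 1) = 26.433746
T_max/T_min = cosh(S/(2a)) = 1.465881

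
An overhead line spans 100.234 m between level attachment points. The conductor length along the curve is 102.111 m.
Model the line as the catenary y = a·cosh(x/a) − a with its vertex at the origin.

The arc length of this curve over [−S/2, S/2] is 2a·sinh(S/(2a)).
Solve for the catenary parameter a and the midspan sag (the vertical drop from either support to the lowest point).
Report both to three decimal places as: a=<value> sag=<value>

seed: a₀ = √(S³/(24(L−S))) = √(100.234³/(24·1.877)) = 149.515024
iter 1: u=0.335197  f(a)=+1.057e-02  f'(a)=-2.539e-02  a ← 149.515024 − (+1.057e-02/-2.539e-02) = 149.931429
iter 2: u=0.334266  f(a)=+4.433e-05  f'(a)=-2.518e-02  a ← 149.931429 − (+4.433e-05/-2.518e-02) = 149.933190
iter 3: u=0.334262  f(a)=+7.867e-10  f'(a)=-2.518e-02  a ← 149.933190 − (+7.867e-10/-2.518e-02) = 149.933190
iter 4: u=0.334262  f(a)=-1.421e-14  f'(a)=-2.518e-02  a ← 149.933190 − (-1.421e-14/-2.518e-02) = 149.933190
converged: |Δa| < 1e-12 after 4 iterations
sag = a·(cosh(S/(2a)) − 1) = 149.933190·(cosh(0.334262) − 1) = 8.454390
T_max/T_min = cosh(S/(2a)) = 1.056388

a=149.933 sag=8.454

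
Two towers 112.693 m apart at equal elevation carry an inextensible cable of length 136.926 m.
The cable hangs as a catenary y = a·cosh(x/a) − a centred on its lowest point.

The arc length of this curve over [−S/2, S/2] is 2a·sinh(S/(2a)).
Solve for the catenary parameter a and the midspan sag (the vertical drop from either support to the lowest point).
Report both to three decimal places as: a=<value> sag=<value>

seed: a₀ = √(S³/(24(L−S))) = √(112.693³/(24·24.233)) = 49.606227
iter 1: u=1.135876  f(a)=+1.612e+00  f'(a)=-1.109e+00  a ← 49.606227 − (+1.612e+00/-1.109e+00) = 51.059926
iter 2: u=1.103537  f(a)=+7.358e-02  f'(a)=-1.010e+00  a ← 51.059926 − (+7.358e-02/-1.010e+00) = 51.132789
iter 3: u=1.101964  f(a)=+1.695e-04  f'(a)=-1.005e+00  a ← 51.132789 − (+1.695e-04/-1.005e+00) = 51.132958
iter 4: u=1.101961  f(a)=+9.042e-10  f'(a)=-1.005e+00  a ← 51.132958 − (+9.042e-10/-1.005e+00) = 51.132958
iter 5: u=1.101961  f(a)=-2.842e-14  f'(a)=-1.005e+00  a ← 51.132958 − (-2.842e-14/-1.005e+00) = 51.132958
converged: |Δa| < 1e-12 after 5 iterations
sag = a·(cosh(S/(2a)) − 1) = 51.132958·(cosh(1.101961) − 1) = 34.317389
T_max/T_min = cosh(S/(2a)) = 1.671140

a=51.133 sag=34.317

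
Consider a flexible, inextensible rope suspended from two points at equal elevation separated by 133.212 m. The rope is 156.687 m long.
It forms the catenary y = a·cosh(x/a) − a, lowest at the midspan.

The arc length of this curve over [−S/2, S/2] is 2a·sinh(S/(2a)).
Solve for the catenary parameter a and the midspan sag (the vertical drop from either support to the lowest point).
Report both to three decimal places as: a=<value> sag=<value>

seed: a₀ = √(S³/(24(L−S))) = √(133.212³/(24·23.475)) = 64.774878
iter 1: u=1.028269  f(a)=+1.273e+00  f'(a)=-8.044e-01  a ← 64.774878 − (+1.273e+00/-8.044e-01) = 66.357106
iter 2: u=1.003751  f(a)=+4.813e-02  f'(a)=-7.446e-01  a ← 66.357106 − (+4.813e-02/-7.446e-01) = 66.421739
iter 3: u=1.002774  f(a)=+7.480e-05  f'(a)=-7.423e-01  a ← 66.421739 − (+7.480e-05/-7.423e-01) = 66.421839
iter 4: u=1.002773  f(a)=+1.813e-10  f'(a)=-7.423e-01  a ← 66.421839 − (+1.813e-10/-7.423e-01) = 66.421839
iter 5: u=1.002773  f(a)=+0.000e+00  f'(a)=-7.423e-01  a ← 66.421839 − (+0.000e+00/-7.423e-01) = 66.421839
converged: |Δa| < 1e-12 after 5 iterations
sag = a·(cosh(S/(2a)) − 1) = 66.421839·(cosh(1.002773) − 1) = 36.289235
T_max/T_min = cosh(S/(2a)) = 1.546345

a=66.422 sag=36.289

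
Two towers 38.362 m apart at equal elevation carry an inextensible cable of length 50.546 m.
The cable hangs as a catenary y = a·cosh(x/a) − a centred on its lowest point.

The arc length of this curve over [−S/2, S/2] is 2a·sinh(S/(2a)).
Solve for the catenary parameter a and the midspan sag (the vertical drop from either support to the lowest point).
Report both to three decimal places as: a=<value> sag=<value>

a=14.514 sag=14.630

seed: a₀ = √(S³/(24(L−S))) = √(38.362³/(24·12.184)) = 13.894768
iter 1: u=1.380448  f(a)=+1.215e+00  f'(a)=-2.112e+00  a ← 13.894768 − (+1.215e+00/-2.112e+00) = 14.470185
iter 2: u=1.325553  f(a)=+7.955e-02  f'(a)=-1.843e+00  a ← 14.470185 − (+7.955e-02/-1.843e+00) = 14.513343
iter 3: u=1.321611  f(a)=+3.939e-04  f'(a)=-1.825e+00  a ← 14.513343 − (+3.939e-04/-1.825e+00) = 14.513559
iter 4: u=1.321592  f(a)=+9.761e-09  f'(a)=-1.825e+00  a ← 14.513559 − (+9.761e-09/-1.825e+00) = 14.513559
iter 5: u=1.321592  f(a)=+1.421e-14  f'(a)=-1.825e+00  a ← 14.513559 − (+1.421e-14/-1.825e+00) = 14.513559
converged: |Δa| < 1e-12 after 5 iterations
sag = a·(cosh(S/(2a)) − 1) = 14.513559·(cosh(1.321592) − 1) = 14.630359
T_max/T_min = cosh(S/(2a)) = 2.008048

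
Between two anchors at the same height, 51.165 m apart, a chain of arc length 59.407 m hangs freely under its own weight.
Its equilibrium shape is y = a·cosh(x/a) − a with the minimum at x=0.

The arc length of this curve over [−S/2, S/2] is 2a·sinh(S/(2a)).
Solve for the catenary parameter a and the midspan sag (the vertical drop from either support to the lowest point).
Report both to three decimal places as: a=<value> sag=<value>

seed: a₀ = √(S³/(24(L−S))) = √(51.165³/(24·8.242)) = 26.021812
iter 1: u=0.983118  f(a)=+4.076e-01  f'(a)=-6.968e-01  a ← 26.021812 − (+4.076e-01/-6.968e-01) = 26.606723
iter 2: u=0.961505  f(a)=+1.415e-02  f'(a)=-6.492e-01  a ← 26.606723 − (+1.415e-02/-6.492e-01) = 26.628515
iter 3: u=0.960718  f(a)=+1.840e-05  f'(a)=-6.475e-01  a ← 26.628515 − (+1.840e-05/-6.475e-01) = 26.628543
iter 4: u=0.960717  f(a)=+3.123e-11  f'(a)=-6.475e-01  a ← 26.628543 − (+3.123e-11/-6.475e-01) = 26.628543
iter 5: u=0.960717  f(a)=+2.132e-14  f'(a)=-6.475e-01  a ← 26.628543 − (+2.132e-14/-6.475e-01) = 26.628543
converged: |Δa| < 1e-12 after 5 iterations
sag = a·(cosh(S/(2a)) − 1) = 26.628543·(cosh(0.960717) − 1) = 13.263526
T_max/T_min = cosh(S/(2a)) = 1.498094

a=26.629 sag=13.264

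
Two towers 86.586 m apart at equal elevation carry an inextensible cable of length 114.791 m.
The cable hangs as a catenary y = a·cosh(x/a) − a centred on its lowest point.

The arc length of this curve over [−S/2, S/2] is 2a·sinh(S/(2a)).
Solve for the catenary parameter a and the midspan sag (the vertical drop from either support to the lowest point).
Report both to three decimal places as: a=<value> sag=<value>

seed: a₀ = √(S³/(24(L−S))) = √(86.586³/(24·28.205)) = 30.967264
iter 1: u=1.398025  f(a)=+2.888e+00  f'(a)=-2.203e+00  a ← 30.967264 − (+2.888e+00/-2.203e+00) = 32.278014
iter 2: u=1.341254  f(a)=+1.935e-01  f'(a)=-1.917e+00  a ← 32.278014 − (+1.935e-01/-1.917e+00) = 32.378938
iter 3: u=1.337073  f(a)=+1.006e-03  f'(a)=-1.897e+00  a ← 32.378938 − (+1.006e-03/-1.897e+00) = 32.379469
iter 4: u=1.337051  f(a)=+2.754e-08  f'(a)=-1.897e+00  a ← 32.379469 − (+2.754e-08/-1.897e+00) = 32.379469
iter 5: u=1.337051  f(a)=+0.000e+00  f'(a)=-1.897e+00  a ← 32.379469 − (+0.000e+00/-1.897e+00) = 32.379469
converged: |Δa| < 1e-12 after 5 iterations
sag = a·(cosh(S/(2a)) − 1) = 32.379469·(cosh(1.337051) − 1) = 33.519495
T_max/T_min = cosh(S/(2a)) = 2.035208

a=32.379 sag=33.519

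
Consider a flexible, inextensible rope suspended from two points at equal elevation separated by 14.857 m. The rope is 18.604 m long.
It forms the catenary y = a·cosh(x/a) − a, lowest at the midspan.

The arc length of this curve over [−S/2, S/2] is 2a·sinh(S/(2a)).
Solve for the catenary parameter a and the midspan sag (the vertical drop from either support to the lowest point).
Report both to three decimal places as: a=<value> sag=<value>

seed: a₀ = √(S³/(24(L−S))) = √(14.857³/(24·3.747)) = 6.038780
iter 1: u=1.230133  f(a)=+2.939e-01  f'(a)=-1.439e+00  a ← 6.038780 − (+2.939e-01/-1.439e+00) = 6.243014
iter 2: u=1.189890  f(a)=+1.557e-02  f'(a)=-1.290e+00  a ← 6.243014 − (+1.557e-02/-1.290e+00) = 6.255080
iter 3: u=1.187595  f(a)=+4.910e-05  f'(a)=-1.282e+00  a ← 6.255080 − (+4.910e-05/-1.282e+00) = 6.255119
iter 4: u=1.187587  f(a)=+4.916e-10  f'(a)=-1.282e+00  a ← 6.255119 − (+4.916e-10/-1.282e+00) = 6.255119
iter 5: u=1.187587  f(a)=-3.553e-15  f'(a)=-1.282e+00  a ← 6.255119 − (-3.553e-15/-1.282e+00) = 6.255119
converged: |Δa| < 1e-12 after 5 iterations
sag = a·(cosh(S/(2a)) − 1) = 6.255119·(cosh(1.187587) − 1) = 4.954418
T_max/T_min = cosh(S/(2a)) = 1.792058

a=6.255 sag=4.954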